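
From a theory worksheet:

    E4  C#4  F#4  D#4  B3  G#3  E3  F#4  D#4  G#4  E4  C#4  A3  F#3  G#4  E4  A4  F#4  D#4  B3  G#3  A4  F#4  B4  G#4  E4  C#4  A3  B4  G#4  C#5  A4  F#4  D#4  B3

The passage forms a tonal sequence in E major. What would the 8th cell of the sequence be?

Taking 7-note groups, the heads are E4, F#4, G#4, A4, B4: the pattern moves up a 2nd.
Extending up a 2nd: C#5 → D#5 → E5.
From E5 the diatonic shape gives E5 C#5 F#5 D#5 B4 G#4 E4.

E5 C#5 F#5 D#5 B4 G#4 E4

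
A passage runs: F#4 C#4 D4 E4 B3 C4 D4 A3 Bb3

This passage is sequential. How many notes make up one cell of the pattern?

3

9 notes total. Splitting into 3 groups of 3:
F#4 C#4 D4 | E4 B3 C4 | D4 A3 Bb3
Each cell is the previous one down a 2nd — so the unit is 3 notes.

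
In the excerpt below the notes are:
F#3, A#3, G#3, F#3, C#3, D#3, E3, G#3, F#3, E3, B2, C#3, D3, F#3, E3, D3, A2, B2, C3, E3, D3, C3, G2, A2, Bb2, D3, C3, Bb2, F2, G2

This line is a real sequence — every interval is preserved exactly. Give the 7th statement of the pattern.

With a 6-note motive the entries are F#3, E3, D3, C3, Bb2, each down a 2nd from the previous.
Extending down a 2nd: Ab2 → Gb2.
From Gb2 the exact shape gives Gb2 Bb2 Ab2 Gb2 Db2 Eb2.

Gb2 Bb2 Ab2 Gb2 Db2 Eb2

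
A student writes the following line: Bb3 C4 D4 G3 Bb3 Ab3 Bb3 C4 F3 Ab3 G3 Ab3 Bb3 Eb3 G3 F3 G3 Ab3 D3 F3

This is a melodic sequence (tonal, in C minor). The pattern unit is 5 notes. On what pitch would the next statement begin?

Eb3

Taking 5-note groups, the heads are Bb3, Ab3, G3, F3: the pattern moves down a 2nd.
One more step down a 2nd gives Eb3.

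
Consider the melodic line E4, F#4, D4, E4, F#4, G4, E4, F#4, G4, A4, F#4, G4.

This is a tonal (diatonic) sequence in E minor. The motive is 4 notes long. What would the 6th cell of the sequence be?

With a 4-note motive the entries are E4, F#4, G4, each up a 2nd from the previous.
Continuing the starts: A4 → B4 → C5.
Statement 6 starts on C5 and keeps the same diatonic contour: C5 D5 B4 C5.

C5 D5 B4 C5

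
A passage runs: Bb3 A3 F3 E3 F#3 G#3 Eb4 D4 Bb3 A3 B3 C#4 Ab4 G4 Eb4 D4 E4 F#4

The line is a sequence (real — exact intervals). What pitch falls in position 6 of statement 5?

E5

The unit is 6 notes. Position-6 pitches of the 3 shown cells: G#3, C#4, F#4.
Each moves up a 4th. Continuing: B4 → E5.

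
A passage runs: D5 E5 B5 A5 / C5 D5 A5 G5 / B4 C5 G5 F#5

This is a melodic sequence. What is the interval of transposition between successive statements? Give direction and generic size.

down a 2nd

Taking 4-note groups, the heads are D5, C5, B4: the pattern moves down a 2nd.
D5 to C5 is down a 2nd.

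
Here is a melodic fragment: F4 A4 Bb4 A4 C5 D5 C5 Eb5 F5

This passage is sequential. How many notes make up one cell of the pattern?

3

There are 9 notes; a 3-note unit gives 3 cells:
F4 A4 Bb4 | A4 C5 D5 | C5 Eb5 F5
Every group is a transposition up a 3rd of the one before; no shorter unit works.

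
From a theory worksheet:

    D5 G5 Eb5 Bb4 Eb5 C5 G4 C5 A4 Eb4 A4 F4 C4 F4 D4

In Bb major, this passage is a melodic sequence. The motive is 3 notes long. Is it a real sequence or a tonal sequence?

Every note is diatonic to Bb major.
Cell 1 has -4 semitones from note 2 to 3, but cell 2 has -3 — the interval quality changes while the contour stays the same, which is the hallmark of a tonal sequence.

tonal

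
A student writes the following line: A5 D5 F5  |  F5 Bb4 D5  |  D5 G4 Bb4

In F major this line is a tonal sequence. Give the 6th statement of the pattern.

With a 3-note motive the entries are A5, F5, D5, each down a 3rd from the previous.
Extending down a 3rd: Bb4 → G4 → E4.
So cell 6 is E4 A3 C4.

E4 A3 C4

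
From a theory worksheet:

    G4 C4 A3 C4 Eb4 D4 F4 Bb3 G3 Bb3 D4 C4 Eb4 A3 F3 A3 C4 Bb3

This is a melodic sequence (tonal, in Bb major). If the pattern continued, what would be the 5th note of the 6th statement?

With 6-note cells, note 5 of each statement runs Eb4, D4, C4.
Carrying that down a 2nd forward: Bb3 → A3 → G3.

G3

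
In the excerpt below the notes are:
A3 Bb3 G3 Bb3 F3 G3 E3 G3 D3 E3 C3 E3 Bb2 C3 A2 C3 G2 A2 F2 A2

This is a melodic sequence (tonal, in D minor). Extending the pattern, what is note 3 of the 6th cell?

With 4-note cells, note 3 of each statement runs G3, E3, C3, A2, F2.
Each moves down a 3rd; the next is D2.

D2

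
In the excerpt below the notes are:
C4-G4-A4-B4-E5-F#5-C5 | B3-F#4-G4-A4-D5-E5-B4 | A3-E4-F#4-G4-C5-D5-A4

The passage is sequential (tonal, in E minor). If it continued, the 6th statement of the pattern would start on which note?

The 7-note cells begin on C4, B3, A3 — each down a 2nd from the last.
Continuing: G3 → F#3 → E3. Statement 6 starts on E3.

E3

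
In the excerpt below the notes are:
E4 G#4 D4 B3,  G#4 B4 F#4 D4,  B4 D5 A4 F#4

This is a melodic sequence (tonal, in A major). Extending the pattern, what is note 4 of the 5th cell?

C#5

Grouping in 4s, the 4th note of each cell is B3, D4, F#4.
Extending up a 3rd: A4 → C#5.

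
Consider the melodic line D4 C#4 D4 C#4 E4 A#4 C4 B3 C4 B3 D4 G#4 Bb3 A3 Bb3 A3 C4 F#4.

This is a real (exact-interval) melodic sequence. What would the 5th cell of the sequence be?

Gb3 F3 Gb3 F3 Ab3 D4

With a 6-note motive the entries are D4, C4, Bb3, each down a 2nd from the previous.
Continuing the starts: Ab3 → Gb3.
Statement 5 starts on Gb3 and keeps the same exact contour: Gb3 F3 Gb3 F3 Ab3 D4.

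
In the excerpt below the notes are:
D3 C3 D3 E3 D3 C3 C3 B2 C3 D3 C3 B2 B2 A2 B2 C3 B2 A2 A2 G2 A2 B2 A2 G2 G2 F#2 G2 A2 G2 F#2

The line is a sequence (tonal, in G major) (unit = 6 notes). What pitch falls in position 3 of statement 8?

D2

With 6-note cells, note 3 of each statement runs D3, C3, B2, A2, G2.
Carrying that down a 2nd forward: F#2 → E2 → D2.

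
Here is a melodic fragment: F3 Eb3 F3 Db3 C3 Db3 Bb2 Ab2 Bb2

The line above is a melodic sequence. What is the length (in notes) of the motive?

Try groups of 3 (3 cells in 9 notes):
F3 Eb3 F3 | Db3 C3 Db3 | Bb2 Ab2 Bb2
That's a consistent down a 3rd shift per cell, and no other grouping gives one.

3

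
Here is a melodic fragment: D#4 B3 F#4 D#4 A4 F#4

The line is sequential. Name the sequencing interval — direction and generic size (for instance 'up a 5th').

up a 3rd

Unit = 2 notes; the statements start on D#4, F#4, A4, moving up a 3rd each time.
D#4 to F#4 is up a 3rd.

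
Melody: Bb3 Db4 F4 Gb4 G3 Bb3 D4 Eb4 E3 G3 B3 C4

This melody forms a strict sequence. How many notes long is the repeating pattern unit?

12 notes total. Splitting into 3 groups of 4:
Bb3 Db4 F4 Gb4 | G3 Bb3 D4 Eb4 | E3 G3 B3 C4
Every group is a transposition down a 3rd of the one before; no shorter unit works.

4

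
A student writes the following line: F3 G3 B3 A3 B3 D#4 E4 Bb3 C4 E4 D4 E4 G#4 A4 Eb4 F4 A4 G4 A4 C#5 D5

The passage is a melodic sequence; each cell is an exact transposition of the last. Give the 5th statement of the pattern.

The 7-note cells begin on F3, Bb3, Eb4 — each up a 4th from the last.
Extending up a 4th: Ab4 → Db5.
So cell 5 is Db5 Eb5 G5 F5 G5 B5 C6.

Db5 Eb5 G5 F5 G5 B5 C6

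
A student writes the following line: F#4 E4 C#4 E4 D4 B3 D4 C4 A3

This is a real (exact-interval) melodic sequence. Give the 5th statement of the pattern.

Bb3 Ab3 F3

Taking 3-note groups, the heads are F#4, E4, D4: the pattern moves down a 2nd.
Continuing the starts: C4 → Bb3.
Statement 5 starts on Bb3 and keeps the same exact contour: Bb3 Ab3 F3.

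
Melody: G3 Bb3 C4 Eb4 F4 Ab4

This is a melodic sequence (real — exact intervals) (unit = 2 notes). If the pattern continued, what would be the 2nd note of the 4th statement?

Grouping in 2s, the 2nd note of each cell is Bb3, Eb4, Ab4.
From Ab4, up a 4th gives Db5.

Db5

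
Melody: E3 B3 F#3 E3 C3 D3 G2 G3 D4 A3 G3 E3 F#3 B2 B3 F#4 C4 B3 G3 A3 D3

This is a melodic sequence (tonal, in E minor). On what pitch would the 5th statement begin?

F#4

The 7-note cells begin on E3, G3, B3 — each up a 3rd from the last.
Continuing: D4 → F#4. Statement 5 starts on F#4.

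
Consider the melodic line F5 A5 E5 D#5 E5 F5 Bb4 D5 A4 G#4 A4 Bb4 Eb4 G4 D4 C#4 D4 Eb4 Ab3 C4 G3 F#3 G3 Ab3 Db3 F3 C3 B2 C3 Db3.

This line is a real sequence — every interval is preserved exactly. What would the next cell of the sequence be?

Taking 6-note groups, the heads are F5, Bb4, Eb4, Ab3, Db3: the pattern moves down a 5th.
From Gb2 the exact shape gives Gb2 Bb2 F2 E2 F2 Gb2.

Gb2 Bb2 F2 E2 F2 Gb2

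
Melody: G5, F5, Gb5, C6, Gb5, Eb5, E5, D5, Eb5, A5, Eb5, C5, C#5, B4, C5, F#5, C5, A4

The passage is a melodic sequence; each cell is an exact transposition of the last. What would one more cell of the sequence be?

A#4 G#4 A4 D#5 A4 F#4

Taking 6-note groups, the heads are G5, E5, C#5: the pattern moves down a 3rd.
Statement 4 starts on A#4 and keeps the same exact contour: A#4 G#4 A4 D#5 A4 F#4.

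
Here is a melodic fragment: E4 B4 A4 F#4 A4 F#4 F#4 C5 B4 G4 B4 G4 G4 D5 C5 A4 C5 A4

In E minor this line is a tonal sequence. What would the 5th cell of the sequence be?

With a 6-note motive the entries are E4, F#4, G4, each up a 2nd from the previous.
Carrying on: A4 → B4.
Statement 5 starts on B4 and keeps the same diatonic contour: B4 F#5 E5 C5 E5 C5.

B4 F#5 E5 C5 E5 C5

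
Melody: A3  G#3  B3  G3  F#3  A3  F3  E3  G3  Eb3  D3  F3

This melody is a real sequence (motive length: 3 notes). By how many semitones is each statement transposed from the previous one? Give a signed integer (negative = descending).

Taking 3-note groups, the heads are A3, G3, F3, Eb3: the pattern moves down a 2nd.
A3→G3 is 55 − 57 = -2 semitones.

-2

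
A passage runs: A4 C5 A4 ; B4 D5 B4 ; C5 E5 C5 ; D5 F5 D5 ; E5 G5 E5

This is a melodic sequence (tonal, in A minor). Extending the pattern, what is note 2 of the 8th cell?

C6

With 3-note cells, note 2 of each statement runs C5, D5, E5, F5, G5.
Each moves up a 2nd. Continuing: A5 → B5 → C6.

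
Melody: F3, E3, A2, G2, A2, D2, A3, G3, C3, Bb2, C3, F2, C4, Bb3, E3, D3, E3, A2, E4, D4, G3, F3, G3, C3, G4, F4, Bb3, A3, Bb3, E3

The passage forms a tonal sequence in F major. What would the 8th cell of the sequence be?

F5 E5 A4 G4 A4 D4

Taking 6-note groups, the heads are F3, A3, C4, E4, G4: the pattern moves up a 3rd.
Extending up a 3rd: Bb4 → D5 → F5.
From F5 the diatonic shape gives F5 E5 A4 G4 A4 D4.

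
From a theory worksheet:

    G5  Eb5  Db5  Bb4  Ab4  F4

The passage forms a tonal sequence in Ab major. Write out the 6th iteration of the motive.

F3 Db3

Taking 2-note groups, the heads are G5, Db5, Ab4: the pattern moves down a 4th.
Carrying on: Eb4 → Bb3 → F3.
From F3 the diatonic shape gives F3 Db3.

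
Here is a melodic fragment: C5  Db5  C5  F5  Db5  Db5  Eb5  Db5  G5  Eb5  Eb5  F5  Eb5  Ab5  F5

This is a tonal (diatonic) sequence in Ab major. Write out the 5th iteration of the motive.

The 5-note cells begin on C5, Db5, Eb5 — each up a 2nd from the last.
Continuing the starts: F5 → G5.
So cell 5 is G5 Ab5 G5 C6 Ab5.

G5 Ab5 G5 C6 Ab5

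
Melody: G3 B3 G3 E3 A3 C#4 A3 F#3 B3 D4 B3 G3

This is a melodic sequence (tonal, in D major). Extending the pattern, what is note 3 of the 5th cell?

With 4-note cells, note 3 of each statement runs G3, A3, B3.
Carrying that up a 2nd forward: C#4 → D4.

D4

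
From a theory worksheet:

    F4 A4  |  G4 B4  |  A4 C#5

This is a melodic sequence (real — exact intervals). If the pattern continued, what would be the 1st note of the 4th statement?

B4

Grouping in 2s, the 1st note of each cell is F4, G4, A4.
From A4, up a 2nd gives B4.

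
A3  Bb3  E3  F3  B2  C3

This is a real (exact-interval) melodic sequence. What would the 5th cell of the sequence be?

C#2 D2

With a 2-note motive the entries are A3, E3, B2, each down a 4th from the previous.
Extending down a 4th: F#2 → C#2.
Statement 5 starts on C#2 and keeps the same exact contour: C#2 D2.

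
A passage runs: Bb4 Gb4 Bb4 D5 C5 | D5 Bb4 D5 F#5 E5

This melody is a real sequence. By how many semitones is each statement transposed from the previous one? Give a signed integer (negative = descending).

4

With a 5-note motive the entries are Bb4, D5, each up a 3rd from the previous.
Counting half-steps from Bb4 to D5: 4.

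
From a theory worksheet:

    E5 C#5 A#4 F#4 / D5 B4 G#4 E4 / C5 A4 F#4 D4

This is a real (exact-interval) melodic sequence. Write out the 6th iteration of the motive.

Gb4 Eb4 C4 Ab3

With a 4-note motive the entries are E5, D5, C5, each down a 2nd from the previous.
Extending down a 2nd: Bb4 → Ab4 → Gb4.
From Gb4 the exact shape gives Gb4 Eb4 C4 Ab3.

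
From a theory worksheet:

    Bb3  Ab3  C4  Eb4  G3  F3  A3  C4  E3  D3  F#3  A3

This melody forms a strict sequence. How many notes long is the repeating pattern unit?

4

There are 12 notes; a 4-note unit gives 3 cells:
Bb3 Ab3 C4 Eb4 | G3 F3 A3 C4 | E3 D3 F#3 A3
Every group is a transposition down a 3rd of the one before; no shorter unit works.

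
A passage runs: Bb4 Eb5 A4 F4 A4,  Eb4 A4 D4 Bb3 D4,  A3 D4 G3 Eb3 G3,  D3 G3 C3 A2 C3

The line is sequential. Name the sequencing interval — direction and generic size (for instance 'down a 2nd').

down a 5th

With a 5-note motive the entries are Bb4, Eb4, A3, D3, each down a 5th from the previous.
Bb4 to Eb4 is down a 5th.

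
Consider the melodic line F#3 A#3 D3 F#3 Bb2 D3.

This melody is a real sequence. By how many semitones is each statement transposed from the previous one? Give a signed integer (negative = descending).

-4

Unit = 2 notes; the statements start on F#3, D3, Bb2, moving down a 3rd each time.
F#3 to D3 spans -4 semitones.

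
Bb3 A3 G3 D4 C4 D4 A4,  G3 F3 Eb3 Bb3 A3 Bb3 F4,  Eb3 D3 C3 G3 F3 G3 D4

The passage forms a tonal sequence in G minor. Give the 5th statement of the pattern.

A2 G2 F2 C3 Bb2 C3 G3

Unit = 7 notes; the statements start on Bb3, G3, Eb3, moving down a 3rd each time.
Carrying on: C3 → A2.
So cell 5 is A2 G2 F2 C3 Bb2 C3 G3.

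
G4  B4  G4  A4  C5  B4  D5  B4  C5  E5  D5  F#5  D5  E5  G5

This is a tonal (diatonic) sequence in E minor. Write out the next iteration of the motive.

F#5 A5 F#5 G5 B5

Unit = 5 notes; the statements start on G4, B4, D5, moving up a 3rd each time.
From F#5 the diatonic shape gives F#5 A5 F#5 G5 B5.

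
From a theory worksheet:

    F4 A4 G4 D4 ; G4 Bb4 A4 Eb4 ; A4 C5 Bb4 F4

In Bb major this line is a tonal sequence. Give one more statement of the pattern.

Bb4 D5 C5 G4

The 4-note cells begin on F4, G4, A4 — each up a 2nd from the last.
So cell 4 is Bb4 D5 C5 G4.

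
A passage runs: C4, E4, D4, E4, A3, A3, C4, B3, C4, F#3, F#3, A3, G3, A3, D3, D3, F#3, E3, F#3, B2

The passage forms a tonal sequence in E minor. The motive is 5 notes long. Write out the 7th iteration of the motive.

Taking 5-note groups, the heads are C4, A3, F#3, D3: the pattern moves down a 3rd.
Carrying on: B2 → G2 → E2.
Statement 7 starts on E2 and keeps the same diatonic contour: E2 G2 F#2 G2 C2.

E2 G2 F#2 G2 C2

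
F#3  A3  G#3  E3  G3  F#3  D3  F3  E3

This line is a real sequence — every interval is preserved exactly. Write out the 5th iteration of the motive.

With a 3-note motive the entries are F#3, E3, D3, each down a 2nd from the previous.
Carrying on: C3 → Bb2.
From Bb2 the exact shape gives Bb2 Db3 C3.

Bb2 Db3 C3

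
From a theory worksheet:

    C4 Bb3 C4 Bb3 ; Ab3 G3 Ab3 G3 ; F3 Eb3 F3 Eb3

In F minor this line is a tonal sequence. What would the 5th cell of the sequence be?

Bb2 Ab2 Bb2 Ab2

With a 4-note motive the entries are C4, Ab3, F3, each down a 3rd from the previous.
Extending down a 3rd: Db3 → Bb2.
From Bb2 the diatonic shape gives Bb2 Ab2 Bb2 Ab2.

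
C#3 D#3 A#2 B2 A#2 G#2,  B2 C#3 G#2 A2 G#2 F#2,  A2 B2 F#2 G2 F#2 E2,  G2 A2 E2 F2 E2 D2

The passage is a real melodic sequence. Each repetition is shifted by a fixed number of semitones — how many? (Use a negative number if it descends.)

-2

With a 6-note motive the entries are C#3, B2, A2, G2, each down a 2nd from the previous.
Counting half-steps from C#3 to B2: -2.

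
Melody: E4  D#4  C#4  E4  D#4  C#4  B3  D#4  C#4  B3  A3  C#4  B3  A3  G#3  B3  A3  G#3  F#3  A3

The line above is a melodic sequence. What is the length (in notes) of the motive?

4

There are 20 notes; a 4-note unit gives 5 cells:
E4 D#4 C#4 E4 | D#4 C#4 B3 D#4 | C#4 B3 A3 C#4 | B3 A3 G#3 B3 | A3 G#3 F#3 A3
Every group is a transposition down a 2nd of the one before; no shorter unit works.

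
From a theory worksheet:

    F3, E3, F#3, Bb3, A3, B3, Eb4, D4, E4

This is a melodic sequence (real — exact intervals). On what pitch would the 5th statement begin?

Taking 3-note groups, the heads are F3, Bb3, Eb4: the pattern moves up a 4th.
Continuing: Ab4 → Db5. Statement 5 starts on Db5.

Db5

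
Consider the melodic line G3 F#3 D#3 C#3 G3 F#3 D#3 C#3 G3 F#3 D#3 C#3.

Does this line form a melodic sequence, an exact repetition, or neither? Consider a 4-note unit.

repetition

Each 4-note cell is identical (G3 F#3 D#3 C#3), restated at the same pitch.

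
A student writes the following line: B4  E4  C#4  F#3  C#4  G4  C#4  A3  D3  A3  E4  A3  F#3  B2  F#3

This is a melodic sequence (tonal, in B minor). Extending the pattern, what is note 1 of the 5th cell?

A3

Grouping in 5s, the 1st note of each cell is B4, G4, E4.
Carrying that down a 3rd forward: C#4 → A3.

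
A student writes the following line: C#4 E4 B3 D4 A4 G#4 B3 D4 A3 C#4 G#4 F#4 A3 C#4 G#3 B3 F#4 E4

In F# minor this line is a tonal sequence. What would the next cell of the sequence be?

G#3 B3 F#3 A3 E4 D4

With a 6-note motive the entries are C#4, B3, A3, each down a 2nd from the previous.
So cell 4 is G#3 B3 F#3 A3 E4 D4.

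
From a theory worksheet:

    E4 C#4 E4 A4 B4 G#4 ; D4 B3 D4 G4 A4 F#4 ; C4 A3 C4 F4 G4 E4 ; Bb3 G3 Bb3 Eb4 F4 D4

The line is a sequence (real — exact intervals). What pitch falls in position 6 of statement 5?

The unit is 6 notes. Position-6 pitches of the 4 shown cells: G#4, F#4, E4, D4.
One more down a 2nd gives C4.

C4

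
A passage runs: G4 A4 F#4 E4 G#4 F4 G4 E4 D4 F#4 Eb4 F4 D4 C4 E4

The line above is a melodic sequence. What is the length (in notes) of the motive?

5

15 notes total. Splitting into 3 groups of 5:
G4 A4 F#4 E4 G#4 | F4 G4 E4 D4 F#4 | Eb4 F4 D4 C4 E4
Every group is a transposition down a 2nd of the one before; no shorter unit works.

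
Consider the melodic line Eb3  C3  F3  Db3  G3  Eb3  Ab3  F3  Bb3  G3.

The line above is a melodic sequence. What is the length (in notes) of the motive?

2

10 notes total. Splitting into 5 groups of 2:
Eb3 C3 | F3 Db3 | G3 Eb3 | Ab3 F3 | Bb3 G3
That's a consistent up a 2nd shift per cell, and no other grouping gives one.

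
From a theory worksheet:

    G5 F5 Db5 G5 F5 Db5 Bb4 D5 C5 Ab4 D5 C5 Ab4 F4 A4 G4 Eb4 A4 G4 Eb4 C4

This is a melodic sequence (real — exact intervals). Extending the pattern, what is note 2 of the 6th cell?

E3

With 7-note cells, note 2 of each statement runs F5, C5, G4.
Each moves down a 4th. Continuing: D4 → A3 → E3.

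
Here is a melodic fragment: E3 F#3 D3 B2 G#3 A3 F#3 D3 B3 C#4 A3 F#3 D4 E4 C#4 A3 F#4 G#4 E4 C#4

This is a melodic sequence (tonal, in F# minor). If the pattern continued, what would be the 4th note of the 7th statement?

The unit is 4 notes. Position-4 pitches of the 5 shown cells: B2, D3, F#3, A3, C#4.
Extending up a 3rd: E4 → G#4.

G#4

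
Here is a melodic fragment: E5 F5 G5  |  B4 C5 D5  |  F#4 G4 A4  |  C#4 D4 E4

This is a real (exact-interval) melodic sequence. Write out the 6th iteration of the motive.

With a 3-note motive the entries are E5, B4, F#4, C#4, each down a 4th from the previous.
Carrying on: G#3 → D#3.
So cell 6 is D#3 E3 F#3.

D#3 E3 F#3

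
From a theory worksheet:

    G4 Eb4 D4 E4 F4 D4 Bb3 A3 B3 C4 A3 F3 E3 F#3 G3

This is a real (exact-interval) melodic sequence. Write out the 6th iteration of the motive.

F#2 D2 C#2 D#2 E2

Unit = 5 notes; the statements start on G4, D4, A3, moving down a 4th each time.
Carrying on: E3 → B2 → F#2.
Statement 6 starts on F#2 and keeps the same exact contour: F#2 D2 C#2 D#2 E2.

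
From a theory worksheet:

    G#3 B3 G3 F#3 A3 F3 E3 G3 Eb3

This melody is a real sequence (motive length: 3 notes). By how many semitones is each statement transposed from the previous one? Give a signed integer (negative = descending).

-2

Unit = 3 notes; the statements start on G#3, F#3, E3, moving down a 2nd each time.
G#3 to F#3 spans -2 semitones.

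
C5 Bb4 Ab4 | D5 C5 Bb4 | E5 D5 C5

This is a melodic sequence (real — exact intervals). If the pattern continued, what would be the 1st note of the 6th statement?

A#5

Grouping in 3s, the 1st note of each cell is C5, D5, E5.
Each moves up a 2nd. Continuing: F#5 → G#5 → A#5.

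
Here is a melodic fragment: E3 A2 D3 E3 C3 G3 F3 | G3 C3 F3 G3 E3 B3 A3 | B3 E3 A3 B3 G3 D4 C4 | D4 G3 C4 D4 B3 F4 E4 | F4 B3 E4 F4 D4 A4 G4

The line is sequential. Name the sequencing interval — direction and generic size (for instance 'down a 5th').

With a 7-note motive the entries are E3, G3, B3, D4, F4, each up a 3rd from the previous.
E3 to G3 is up a 3rd.

up a 3rd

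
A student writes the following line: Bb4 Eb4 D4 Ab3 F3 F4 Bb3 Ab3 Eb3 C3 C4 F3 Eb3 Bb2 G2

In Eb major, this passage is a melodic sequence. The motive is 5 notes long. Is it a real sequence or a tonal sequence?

tonal

Every note is diatonic to Eb major.
Cell 1 has -1 semitones from note 2 to 3, but cell 2 has -2 — the interval quality changes while the contour stays the same, which is the hallmark of a tonal sequence.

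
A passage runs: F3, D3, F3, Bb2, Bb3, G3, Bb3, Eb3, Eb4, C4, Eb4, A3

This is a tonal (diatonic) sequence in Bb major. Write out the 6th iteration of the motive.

G5 Eb5 G5 C5

With a 4-note motive the entries are F3, Bb3, Eb4, each up a 4th from the previous.
Carrying on: A4 → D5 → G5.
So cell 6 is G5 Eb5 G5 C5.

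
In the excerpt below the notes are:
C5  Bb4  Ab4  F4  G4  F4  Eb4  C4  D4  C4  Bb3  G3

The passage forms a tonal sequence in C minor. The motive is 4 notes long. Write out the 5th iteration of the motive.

Taking 4-note groups, the heads are C5, G4, D4: the pattern moves down a 4th.
Continuing the starts: Ab3 → Eb3.
Statement 5 starts on Eb3 and keeps the same diatonic contour: Eb3 D3 C3 Ab2.

Eb3 D3 C3 Ab2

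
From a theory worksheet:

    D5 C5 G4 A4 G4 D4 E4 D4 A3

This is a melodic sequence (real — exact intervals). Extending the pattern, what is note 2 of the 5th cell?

Grouping in 3s, the 2nd note of each cell is C5, G4, D4.
Extending down a 4th: A3 → E3.

E3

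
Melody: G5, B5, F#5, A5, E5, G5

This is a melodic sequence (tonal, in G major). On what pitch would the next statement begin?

Taking 2-note groups, the heads are G5, F#5, E5: the pattern moves down a 2nd.
The next head, down a 2nd from E5, is D5.

D5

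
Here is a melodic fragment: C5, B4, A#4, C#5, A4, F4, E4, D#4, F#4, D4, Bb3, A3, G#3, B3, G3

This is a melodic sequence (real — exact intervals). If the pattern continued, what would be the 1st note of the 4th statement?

Grouping in 5s, the 1st note of each cell is C5, F4, Bb3.
One more down a 5th gives Eb3.

Eb3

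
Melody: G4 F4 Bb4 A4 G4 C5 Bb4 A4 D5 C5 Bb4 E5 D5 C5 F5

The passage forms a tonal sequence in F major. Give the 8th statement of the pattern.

G5 F5 Bb5

Unit = 3 notes; the statements start on G4, A4, Bb4, C5, D5, moving up a 2nd each time.
Carrying on: E5 → F5 → G5.
From G5 the diatonic shape gives G5 F5 Bb5.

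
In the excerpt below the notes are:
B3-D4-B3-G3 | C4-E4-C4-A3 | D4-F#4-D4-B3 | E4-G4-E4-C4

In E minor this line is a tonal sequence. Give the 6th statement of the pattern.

Taking 4-note groups, the heads are B3, C4, D4, E4: the pattern moves up a 2nd.
Carrying on: F#4 → G4.
So cell 6 is G4 B4 G4 E4.

G4 B4 G4 E4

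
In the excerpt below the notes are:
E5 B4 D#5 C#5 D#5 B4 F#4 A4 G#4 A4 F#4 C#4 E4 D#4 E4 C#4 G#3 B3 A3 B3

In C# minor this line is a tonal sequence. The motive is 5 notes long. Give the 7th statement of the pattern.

A2 E2 G#2 F#2 G#2

The 5-note cells begin on E5, B4, F#4, C#4 — each down a 4th from the last.
Extending down a 4th: G#3 → D#3 → A2.
So cell 7 is A2 E2 G#2 F#2 G#2.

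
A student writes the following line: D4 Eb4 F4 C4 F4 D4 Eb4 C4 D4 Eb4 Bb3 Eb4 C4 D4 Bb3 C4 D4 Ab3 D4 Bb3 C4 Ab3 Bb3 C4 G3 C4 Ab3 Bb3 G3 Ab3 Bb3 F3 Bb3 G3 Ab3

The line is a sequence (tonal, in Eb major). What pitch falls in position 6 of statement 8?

Grouping in 7s, the 6th note of each cell is D4, C4, Bb3, Ab3, G3.
Extending down a 2nd: F3 → Eb3 → D3.

D3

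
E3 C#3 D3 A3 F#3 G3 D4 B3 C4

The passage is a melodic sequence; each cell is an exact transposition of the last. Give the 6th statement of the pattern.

F5 D5 Eb5

Taking 3-note groups, the heads are E3, A3, D4: the pattern moves up a 4th.
Extending up a 4th: G4 → C5 → F5.
So cell 6 is F5 D5 Eb5.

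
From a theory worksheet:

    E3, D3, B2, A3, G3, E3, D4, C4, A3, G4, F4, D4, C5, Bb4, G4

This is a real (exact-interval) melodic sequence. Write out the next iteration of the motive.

With a 3-note motive the entries are E3, A3, D4, G4, C5, each up a 4th from the previous.
Statement 6 starts on F5 and keeps the same exact contour: F5 Eb5 C5.

F5 Eb5 C5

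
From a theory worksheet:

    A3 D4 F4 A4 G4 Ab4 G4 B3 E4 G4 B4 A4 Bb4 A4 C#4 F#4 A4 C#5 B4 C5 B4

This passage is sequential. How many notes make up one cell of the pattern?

7

Try groups of 7 (3 cells in 21 notes):
A3 D4 F4 A4 G4 Ab4 G4 | B3 E4 G4 B4 A4 Bb4 A4 | C#4 F#4 A4 C#5 B4 C5 B4
Every group is a transposition up a 2nd of the one before; no shorter unit works.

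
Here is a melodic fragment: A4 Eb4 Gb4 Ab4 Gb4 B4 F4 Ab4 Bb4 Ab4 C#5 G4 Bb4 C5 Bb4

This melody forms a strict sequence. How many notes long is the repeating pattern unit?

There are 15 notes; a 5-note unit gives 3 cells:
A4 Eb4 Gb4 Ab4 Gb4 | B4 F4 Ab4 Bb4 Ab4 | C#5 G4 Bb4 C5 Bb4
Each cell is the previous one up a 2nd — so the unit is 5 notes.

5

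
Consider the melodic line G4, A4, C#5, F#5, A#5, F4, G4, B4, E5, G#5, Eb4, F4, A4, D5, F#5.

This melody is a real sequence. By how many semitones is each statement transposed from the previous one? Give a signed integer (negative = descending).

-2

Taking 5-note groups, the heads are G4, F4, Eb4: the pattern moves down a 2nd.
Counting half-steps from G4 to F4: -2.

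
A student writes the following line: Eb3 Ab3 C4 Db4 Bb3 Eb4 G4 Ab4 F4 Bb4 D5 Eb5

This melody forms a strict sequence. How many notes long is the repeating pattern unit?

There are 12 notes; a 4-note unit gives 3 cells:
Eb3 Ab3 C4 Db4 | Bb3 Eb4 G4 Ab4 | F4 Bb4 D5 Eb5
Each cell is the previous one up a 5th — so the unit is 4 notes.

4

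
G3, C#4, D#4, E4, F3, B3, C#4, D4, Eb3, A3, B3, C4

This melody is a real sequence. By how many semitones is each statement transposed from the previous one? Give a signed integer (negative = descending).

The 4-note cells begin on G3, F3, Eb3 — each down a 2nd from the last.
G3→F3 is 53 − 55 = -2 semitones.

-2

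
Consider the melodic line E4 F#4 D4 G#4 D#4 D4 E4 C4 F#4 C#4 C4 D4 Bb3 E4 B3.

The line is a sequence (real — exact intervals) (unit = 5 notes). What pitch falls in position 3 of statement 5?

The unit is 5 notes. Position-3 pitches of the 3 shown cells: D4, C4, Bb3.
Extending down a 2nd: Ab3 → Gb3.

Gb3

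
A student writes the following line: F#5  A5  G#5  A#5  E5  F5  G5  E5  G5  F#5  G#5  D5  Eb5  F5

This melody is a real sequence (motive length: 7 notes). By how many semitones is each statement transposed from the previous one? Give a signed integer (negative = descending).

The 7-note cells begin on F#5, E5 — each down a 2nd from the last.
F#5 to E5 spans -2 semitones.

-2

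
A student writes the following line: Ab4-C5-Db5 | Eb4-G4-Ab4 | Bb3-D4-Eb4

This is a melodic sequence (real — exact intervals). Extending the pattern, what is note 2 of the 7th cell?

F#2

The unit is 3 notes. Position-2 pitches of the 3 shown cells: C5, G4, D4.
Extending down a 4th: A3 → E3 → B2 → F#2.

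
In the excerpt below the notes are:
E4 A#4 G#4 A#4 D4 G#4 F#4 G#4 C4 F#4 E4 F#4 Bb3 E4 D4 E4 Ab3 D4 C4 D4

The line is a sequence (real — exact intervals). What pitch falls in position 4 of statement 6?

C4

The unit is 4 notes. Position-4 pitches of the 5 shown cells: A#4, G#4, F#4, E4, D4.
Each moves down a 2nd; the next is C4.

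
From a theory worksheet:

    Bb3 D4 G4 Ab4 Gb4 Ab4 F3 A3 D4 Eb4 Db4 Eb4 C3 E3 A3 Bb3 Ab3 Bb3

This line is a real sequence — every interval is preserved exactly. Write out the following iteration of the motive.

Taking 6-note groups, the heads are Bb3, F3, C3: the pattern moves down a 4th.
So cell 4 is G2 B2 E3 F3 Eb3 F3.

G2 B2 E3 F3 Eb3 F3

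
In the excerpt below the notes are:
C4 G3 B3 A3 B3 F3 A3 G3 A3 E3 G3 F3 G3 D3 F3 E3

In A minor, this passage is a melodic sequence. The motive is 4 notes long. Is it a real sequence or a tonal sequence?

Every note is diatonic to A minor.
Cell 1 has -5 semitones from note 1 to 2, but cell 2 has -6 — the interval quality changes while the contour stays the same, which is the hallmark of a tonal sequence.

tonal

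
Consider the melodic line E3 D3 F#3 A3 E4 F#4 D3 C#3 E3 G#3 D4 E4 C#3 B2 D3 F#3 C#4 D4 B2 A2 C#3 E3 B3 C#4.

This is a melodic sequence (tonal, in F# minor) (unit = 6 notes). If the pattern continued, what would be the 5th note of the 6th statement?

G#3

The unit is 6 notes. Position-5 pitches of the 4 shown cells: E4, D4, C#4, B3.
Carrying that down a 2nd forward: A3 → G#3.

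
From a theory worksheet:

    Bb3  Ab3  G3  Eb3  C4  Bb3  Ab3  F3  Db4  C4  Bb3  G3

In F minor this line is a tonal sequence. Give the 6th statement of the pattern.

G4 F4 Eb4 C4

The 4-note cells begin on Bb3, C4, Db4 — each up a 2nd from the last.
Extending up a 2nd: Eb4 → F4 → G4.
Statement 6 starts on G4 and keeps the same diatonic contour: G4 F4 Eb4 C4.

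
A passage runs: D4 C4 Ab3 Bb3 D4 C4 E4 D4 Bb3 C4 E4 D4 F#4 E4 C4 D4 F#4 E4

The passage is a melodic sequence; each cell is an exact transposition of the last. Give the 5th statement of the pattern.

The 6-note cells begin on D4, E4, F#4 — each up a 2nd from the last.
Extending up a 2nd: G#4 → A#4.
Statement 5 starts on A#4 and keeps the same exact contour: A#4 G#4 E4 F#4 A#4 G#4.

A#4 G#4 E4 F#4 A#4 G#4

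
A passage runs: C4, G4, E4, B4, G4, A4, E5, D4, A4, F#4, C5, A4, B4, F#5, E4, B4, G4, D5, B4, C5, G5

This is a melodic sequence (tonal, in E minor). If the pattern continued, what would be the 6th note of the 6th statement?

Grouping in 7s, the 6th note of each cell is A4, B4, C5.
Extending up a 2nd: D5 → E5 → F#5.

F#5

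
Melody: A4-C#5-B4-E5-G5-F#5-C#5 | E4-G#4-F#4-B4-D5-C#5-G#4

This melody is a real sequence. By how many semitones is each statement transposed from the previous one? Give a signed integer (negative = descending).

-5

Unit = 7 notes; the statements start on A4, E4, moving down a 4th each time.
Counting half-steps from A4 to E4: -5.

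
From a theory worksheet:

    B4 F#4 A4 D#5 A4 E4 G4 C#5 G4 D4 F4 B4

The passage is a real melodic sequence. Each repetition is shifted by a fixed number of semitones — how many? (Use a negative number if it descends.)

Unit = 4 notes; the statements start on B4, A4, G4, moving down a 2nd each time.
B4→A4 is 69 − 71 = -2 semitones.

-2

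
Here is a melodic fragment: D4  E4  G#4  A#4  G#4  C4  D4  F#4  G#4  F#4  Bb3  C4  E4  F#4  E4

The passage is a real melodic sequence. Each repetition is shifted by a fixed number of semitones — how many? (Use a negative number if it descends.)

The 5-note cells begin on D4, C4, Bb3 — each down a 2nd from the last.
D4→C4 is 60 − 62 = -2 semitones.

-2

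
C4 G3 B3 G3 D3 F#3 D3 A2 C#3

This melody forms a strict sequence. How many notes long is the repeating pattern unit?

3

Try groups of 3 (3 cells in 9 notes):
C4 G3 B3 | G3 D3 F#3 | D3 A2 C#3
That's a consistent down a 4th shift per cell, and no other grouping gives one.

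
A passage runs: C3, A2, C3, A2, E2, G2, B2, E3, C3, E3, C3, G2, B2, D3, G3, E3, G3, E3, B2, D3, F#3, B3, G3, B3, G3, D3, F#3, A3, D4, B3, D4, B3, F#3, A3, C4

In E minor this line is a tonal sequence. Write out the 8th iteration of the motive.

With a 7-note motive the entries are C3, E3, G3, B3, D4, each up a 3rd from the previous.
Continuing the starts: F#4 → A4 → C5.
From C5 the diatonic shape gives C5 A4 C5 A4 E4 G4 B4.

C5 A4 C5 A4 E4 G4 B4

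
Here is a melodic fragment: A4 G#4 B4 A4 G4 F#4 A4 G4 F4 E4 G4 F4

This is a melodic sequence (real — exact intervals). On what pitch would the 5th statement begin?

Db4

With a 4-note motive the entries are A4, G4, F4, each down a 2nd from the previous.
Continuing: Eb4 → Db4. Statement 5 starts on Db4.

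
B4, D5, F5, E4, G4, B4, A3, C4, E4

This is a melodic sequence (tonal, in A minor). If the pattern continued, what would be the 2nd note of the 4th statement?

F3

With 3-note cells, note 2 of each statement runs D5, G4, C4.
Each moves down a 5th; the next is F3.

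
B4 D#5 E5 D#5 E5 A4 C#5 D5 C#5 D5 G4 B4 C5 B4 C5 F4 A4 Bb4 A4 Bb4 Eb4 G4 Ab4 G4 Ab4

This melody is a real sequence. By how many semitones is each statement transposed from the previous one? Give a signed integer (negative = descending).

The 5-note cells begin on B4, A4, G4, F4, Eb4 — each down a 2nd from the last.
B4→A4 is 69 − 71 = -2 semitones.

-2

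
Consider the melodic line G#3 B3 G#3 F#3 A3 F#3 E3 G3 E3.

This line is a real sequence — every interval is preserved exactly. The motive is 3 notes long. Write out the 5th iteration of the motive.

Taking 3-note groups, the heads are G#3, F#3, E3: the pattern moves down a 2nd.
Continuing the starts: D3 → C3.
Statement 5 starts on C3 and keeps the same exact contour: C3 Eb3 C3.

C3 Eb3 C3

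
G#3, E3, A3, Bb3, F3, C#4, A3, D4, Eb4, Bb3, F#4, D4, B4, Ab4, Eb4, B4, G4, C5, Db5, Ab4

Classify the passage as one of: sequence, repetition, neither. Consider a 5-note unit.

Note 3 of cell 3 is B4; if this were a sequence it would be G4. No unit length gives a consistent transposition pattern.

neither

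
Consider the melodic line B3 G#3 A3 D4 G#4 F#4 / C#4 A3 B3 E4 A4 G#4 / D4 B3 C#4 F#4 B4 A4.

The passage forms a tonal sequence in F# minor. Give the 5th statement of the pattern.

F#4 D4 E4 A4 D5 C#5

Unit = 6 notes; the statements start on B3, C#4, D4, moving up a 2nd each time.
Extending up a 2nd: E4 → F#4.
From F#4 the diatonic shape gives F#4 D4 E4 A4 D5 C#5.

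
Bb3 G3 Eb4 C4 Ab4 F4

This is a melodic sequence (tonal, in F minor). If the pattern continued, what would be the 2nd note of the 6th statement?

Ab5

The unit is 2 notes. Position-2 pitches of the 3 shown cells: G3, C4, F4.
Each moves up a 4th. Continuing: Bb4 → Eb5 → Ab5.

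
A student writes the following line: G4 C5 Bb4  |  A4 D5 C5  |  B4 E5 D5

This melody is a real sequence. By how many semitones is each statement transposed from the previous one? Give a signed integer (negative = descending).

2

Taking 3-note groups, the heads are G4, A4, B4: the pattern moves up a 2nd.
G4 to A4 spans +2 semitones.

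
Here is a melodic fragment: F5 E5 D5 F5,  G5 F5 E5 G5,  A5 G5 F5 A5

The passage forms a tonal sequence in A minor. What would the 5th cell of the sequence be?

C6 B5 A5 C6

With a 4-note motive the entries are F5, G5, A5, each up a 2nd from the previous.
Continuing the starts: B5 → C6.
So cell 5 is C6 B5 A5 C6.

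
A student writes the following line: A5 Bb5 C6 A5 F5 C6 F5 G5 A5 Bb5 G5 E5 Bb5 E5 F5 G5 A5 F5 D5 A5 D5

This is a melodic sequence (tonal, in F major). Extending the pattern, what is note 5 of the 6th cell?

The unit is 7 notes. Position-5 pitches of the 3 shown cells: F5, E5, D5.
Extending down a 2nd: C5 → Bb4 → A4.

A4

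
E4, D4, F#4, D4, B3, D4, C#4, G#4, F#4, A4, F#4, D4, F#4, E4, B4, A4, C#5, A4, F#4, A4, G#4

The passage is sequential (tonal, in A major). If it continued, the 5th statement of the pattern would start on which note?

The 7-note cells begin on E4, G#4, B4 — each up a 3rd from the last.
Extending the heads up a 3rd: D5 → F#5.

F#5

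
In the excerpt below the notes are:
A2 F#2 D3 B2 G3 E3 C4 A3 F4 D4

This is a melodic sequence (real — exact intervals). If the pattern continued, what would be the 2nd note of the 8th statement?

F5

The unit is 2 notes. Position-2 pitches of the 5 shown cells: F#2, B2, E3, A3, D4.
Extending up a 4th: G4 → C5 → F5.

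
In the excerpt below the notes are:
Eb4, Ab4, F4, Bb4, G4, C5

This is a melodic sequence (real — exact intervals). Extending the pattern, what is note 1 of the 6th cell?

C#5

Grouping in 2s, the 1st note of each cell is Eb4, F4, G4.
Extending up a 2nd: A4 → B4 → C#5.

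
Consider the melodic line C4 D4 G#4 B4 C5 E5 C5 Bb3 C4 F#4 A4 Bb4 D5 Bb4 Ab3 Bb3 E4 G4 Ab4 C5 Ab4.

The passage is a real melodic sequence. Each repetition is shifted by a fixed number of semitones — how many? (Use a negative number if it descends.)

-2

Unit = 7 notes; the statements start on C4, Bb3, Ab3, moving down a 2nd each time.
Counting half-steps from C4 to Bb3: -2.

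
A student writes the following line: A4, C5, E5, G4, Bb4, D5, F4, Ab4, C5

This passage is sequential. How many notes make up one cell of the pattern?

3

9 notes total. Splitting into 3 groups of 3:
A4 C5 E5 | G4 Bb4 D5 | F4 Ab4 C5
Each cell is the previous one down a 2nd — so the unit is 3 notes.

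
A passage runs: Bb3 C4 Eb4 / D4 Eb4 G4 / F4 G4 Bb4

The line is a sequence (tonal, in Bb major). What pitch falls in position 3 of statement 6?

The unit is 3 notes. Position-3 pitches of the 3 shown cells: Eb4, G4, Bb4.
Extending up a 3rd: D5 → F5 → A5.

A5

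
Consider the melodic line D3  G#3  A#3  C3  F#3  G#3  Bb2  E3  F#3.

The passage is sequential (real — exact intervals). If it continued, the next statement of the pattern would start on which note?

Ab2

Unit = 3 notes; the statements start on D3, C3, Bb2, moving down a 2nd each time.
One more step down a 2nd gives Ab2.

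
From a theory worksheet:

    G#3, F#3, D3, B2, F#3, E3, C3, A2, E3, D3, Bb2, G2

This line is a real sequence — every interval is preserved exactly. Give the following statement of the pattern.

The 4-note cells begin on G#3, F#3, E3 — each down a 2nd from the last.
Statement 4 starts on D3 and keeps the same exact contour: D3 C3 Ab2 F2.

D3 C3 Ab2 F2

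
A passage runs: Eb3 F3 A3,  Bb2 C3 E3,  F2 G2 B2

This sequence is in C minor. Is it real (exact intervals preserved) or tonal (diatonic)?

real

Each cell has the same semitone pattern (2, 4) — intervals are preserved exactly.
And A3 lies outside C minor, so the sequence is real rather than tonal.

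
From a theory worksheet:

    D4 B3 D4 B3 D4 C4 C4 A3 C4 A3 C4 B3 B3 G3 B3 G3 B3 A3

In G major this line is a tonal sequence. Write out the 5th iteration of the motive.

With a 6-note motive the entries are D4, C4, B3, each down a 2nd from the previous.
Extending down a 2nd: A3 → G3.
From G3 the diatonic shape gives G3 E3 G3 E3 G3 F#3.

G3 E3 G3 E3 G3 F#3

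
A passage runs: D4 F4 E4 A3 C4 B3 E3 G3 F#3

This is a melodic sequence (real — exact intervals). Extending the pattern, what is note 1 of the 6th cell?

Grouping in 3s, the 1st note of each cell is D4, A3, E3.
Extending down a 4th: B2 → F#2 → C#2.

C#2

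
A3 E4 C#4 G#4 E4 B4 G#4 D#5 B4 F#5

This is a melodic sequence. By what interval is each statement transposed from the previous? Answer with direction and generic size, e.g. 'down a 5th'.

up a 3rd

Taking 2-note groups, the heads are A3, C#4, E4, G#4, B4: the pattern moves up a 3rd.
From A3 to C#4: up a 3rd.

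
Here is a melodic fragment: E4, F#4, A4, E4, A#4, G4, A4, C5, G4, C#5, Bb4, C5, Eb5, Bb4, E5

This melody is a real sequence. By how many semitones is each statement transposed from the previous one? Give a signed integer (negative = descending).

3

With a 5-note motive the entries are E4, G4, Bb4, each up a 3rd from the previous.
Counting half-steps from E4 to G4: 3.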